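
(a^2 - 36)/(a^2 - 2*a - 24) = (a + 6)/(a + 4)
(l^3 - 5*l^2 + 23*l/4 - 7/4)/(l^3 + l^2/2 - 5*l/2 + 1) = (l - 7/2)/(l + 2)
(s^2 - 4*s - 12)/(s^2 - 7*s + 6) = (s + 2)/(s - 1)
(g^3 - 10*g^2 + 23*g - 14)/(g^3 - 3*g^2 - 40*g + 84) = (g - 1)/(g + 6)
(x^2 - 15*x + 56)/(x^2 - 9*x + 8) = (x - 7)/(x - 1)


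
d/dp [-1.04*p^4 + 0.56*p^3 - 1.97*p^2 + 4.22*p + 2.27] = -4.16*p^3 + 1.68*p^2 - 3.94*p + 4.22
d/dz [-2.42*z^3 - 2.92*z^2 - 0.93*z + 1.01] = -7.26*z^2 - 5.84*z - 0.93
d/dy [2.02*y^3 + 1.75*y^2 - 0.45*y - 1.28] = 6.06*y^2 + 3.5*y - 0.45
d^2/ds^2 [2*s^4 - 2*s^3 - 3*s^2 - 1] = 24*s^2 - 12*s - 6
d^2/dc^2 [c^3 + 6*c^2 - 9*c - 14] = 6*c + 12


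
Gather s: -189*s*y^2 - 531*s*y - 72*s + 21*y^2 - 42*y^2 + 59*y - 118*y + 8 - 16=s*(-189*y^2 - 531*y - 72) - 21*y^2 - 59*y - 8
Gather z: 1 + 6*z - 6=6*z - 5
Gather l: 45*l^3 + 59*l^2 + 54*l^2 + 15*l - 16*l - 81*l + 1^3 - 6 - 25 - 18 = 45*l^3 + 113*l^2 - 82*l - 48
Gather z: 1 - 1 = 0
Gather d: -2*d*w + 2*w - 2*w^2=-2*d*w - 2*w^2 + 2*w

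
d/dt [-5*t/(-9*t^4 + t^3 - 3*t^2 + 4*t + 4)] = 5*(-27*t^4 + 2*t^3 - 3*t^2 - 4)/(81*t^8 - 18*t^7 + 55*t^6 - 78*t^5 - 55*t^4 - 16*t^3 - 8*t^2 + 32*t + 16)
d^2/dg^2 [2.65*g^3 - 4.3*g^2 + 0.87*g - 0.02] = 15.9*g - 8.6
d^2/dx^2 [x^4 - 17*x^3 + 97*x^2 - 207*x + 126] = 12*x^2 - 102*x + 194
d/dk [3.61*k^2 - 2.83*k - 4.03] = 7.22*k - 2.83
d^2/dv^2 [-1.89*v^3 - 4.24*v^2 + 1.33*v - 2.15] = -11.34*v - 8.48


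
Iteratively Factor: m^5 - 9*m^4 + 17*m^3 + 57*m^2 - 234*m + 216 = (m - 3)*(m^4 - 6*m^3 - m^2 + 54*m - 72) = (m - 4)*(m - 3)*(m^3 - 2*m^2 - 9*m + 18) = (m - 4)*(m - 3)^2*(m^2 + m - 6) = (m - 4)*(m - 3)^2*(m - 2)*(m + 3)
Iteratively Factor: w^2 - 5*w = (w)*(w - 5)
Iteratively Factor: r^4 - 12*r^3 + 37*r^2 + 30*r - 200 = (r - 5)*(r^3 - 7*r^2 + 2*r + 40) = (r - 5)*(r - 4)*(r^2 - 3*r - 10) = (r - 5)^2*(r - 4)*(r + 2)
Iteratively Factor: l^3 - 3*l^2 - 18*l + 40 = (l - 5)*(l^2 + 2*l - 8) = (l - 5)*(l - 2)*(l + 4)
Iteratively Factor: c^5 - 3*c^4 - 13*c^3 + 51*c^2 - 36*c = (c + 4)*(c^4 - 7*c^3 + 15*c^2 - 9*c) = c*(c + 4)*(c^3 - 7*c^2 + 15*c - 9) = c*(c - 1)*(c + 4)*(c^2 - 6*c + 9) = c*(c - 3)*(c - 1)*(c + 4)*(c - 3)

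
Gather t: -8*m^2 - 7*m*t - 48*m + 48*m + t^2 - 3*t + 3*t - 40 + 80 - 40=-8*m^2 - 7*m*t + t^2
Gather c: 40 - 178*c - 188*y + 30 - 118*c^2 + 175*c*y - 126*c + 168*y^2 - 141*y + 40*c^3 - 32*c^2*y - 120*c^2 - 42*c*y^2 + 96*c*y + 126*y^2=40*c^3 + c^2*(-32*y - 238) + c*(-42*y^2 + 271*y - 304) + 294*y^2 - 329*y + 70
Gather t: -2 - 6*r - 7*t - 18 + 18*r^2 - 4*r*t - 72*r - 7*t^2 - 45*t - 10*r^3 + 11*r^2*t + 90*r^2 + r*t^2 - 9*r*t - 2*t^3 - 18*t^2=-10*r^3 + 108*r^2 - 78*r - 2*t^3 + t^2*(r - 25) + t*(11*r^2 - 13*r - 52) - 20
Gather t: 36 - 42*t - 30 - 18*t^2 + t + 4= -18*t^2 - 41*t + 10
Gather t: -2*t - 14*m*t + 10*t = t*(8 - 14*m)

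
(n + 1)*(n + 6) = n^2 + 7*n + 6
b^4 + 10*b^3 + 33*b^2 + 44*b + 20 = (b + 1)*(b + 2)^2*(b + 5)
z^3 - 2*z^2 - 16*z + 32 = (z - 4)*(z - 2)*(z + 4)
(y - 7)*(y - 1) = y^2 - 8*y + 7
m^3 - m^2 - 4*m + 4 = (m - 2)*(m - 1)*(m + 2)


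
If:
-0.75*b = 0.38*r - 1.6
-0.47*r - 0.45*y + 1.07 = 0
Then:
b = 0.485106382978723*y + 0.979858156028369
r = 2.27659574468085 - 0.957446808510638*y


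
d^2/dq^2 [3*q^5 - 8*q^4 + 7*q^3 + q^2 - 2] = 60*q^3 - 96*q^2 + 42*q + 2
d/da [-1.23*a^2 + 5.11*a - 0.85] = 5.11 - 2.46*a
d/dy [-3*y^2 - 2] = -6*y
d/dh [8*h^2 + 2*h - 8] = 16*h + 2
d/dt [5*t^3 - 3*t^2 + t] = 15*t^2 - 6*t + 1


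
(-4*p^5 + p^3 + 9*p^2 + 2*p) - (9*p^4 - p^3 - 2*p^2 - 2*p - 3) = -4*p^5 - 9*p^4 + 2*p^3 + 11*p^2 + 4*p + 3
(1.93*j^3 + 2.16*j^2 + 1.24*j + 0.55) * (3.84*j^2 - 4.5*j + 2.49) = 7.4112*j^5 - 0.390600000000001*j^4 - 0.152700000000001*j^3 + 1.9104*j^2 + 0.6126*j + 1.3695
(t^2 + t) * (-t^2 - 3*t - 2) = -t^4 - 4*t^3 - 5*t^2 - 2*t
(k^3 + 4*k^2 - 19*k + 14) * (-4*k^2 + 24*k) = -4*k^5 + 8*k^4 + 172*k^3 - 512*k^2 + 336*k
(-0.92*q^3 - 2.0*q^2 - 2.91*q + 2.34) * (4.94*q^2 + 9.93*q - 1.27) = -4.5448*q^5 - 19.0156*q^4 - 33.067*q^3 - 14.7967*q^2 + 26.9319*q - 2.9718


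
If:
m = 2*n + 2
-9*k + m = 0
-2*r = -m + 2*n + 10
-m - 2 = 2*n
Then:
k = 0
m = 0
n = -1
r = -4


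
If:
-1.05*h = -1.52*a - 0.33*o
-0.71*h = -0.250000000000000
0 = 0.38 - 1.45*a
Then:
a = 0.26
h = 0.35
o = -0.09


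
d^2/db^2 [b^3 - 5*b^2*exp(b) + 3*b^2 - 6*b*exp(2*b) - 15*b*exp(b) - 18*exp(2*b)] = -5*b^2*exp(b) - 24*b*exp(2*b) - 35*b*exp(b) + 6*b - 96*exp(2*b) - 40*exp(b) + 6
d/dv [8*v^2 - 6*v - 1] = 16*v - 6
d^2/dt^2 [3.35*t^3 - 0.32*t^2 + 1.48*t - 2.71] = 20.1*t - 0.64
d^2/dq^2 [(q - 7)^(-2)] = 6/(q - 7)^4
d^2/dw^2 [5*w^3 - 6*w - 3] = 30*w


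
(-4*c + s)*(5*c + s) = -20*c^2 + c*s + s^2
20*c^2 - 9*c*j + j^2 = (-5*c + j)*(-4*c + j)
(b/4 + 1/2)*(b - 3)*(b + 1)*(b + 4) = b^4/4 + b^3 - 7*b^2/4 - 17*b/2 - 6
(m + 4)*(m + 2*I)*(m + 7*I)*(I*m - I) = I*m^4 - 9*m^3 + 3*I*m^3 - 27*m^2 - 18*I*m^2 + 36*m - 42*I*m + 56*I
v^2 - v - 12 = (v - 4)*(v + 3)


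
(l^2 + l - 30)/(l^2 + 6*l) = (l - 5)/l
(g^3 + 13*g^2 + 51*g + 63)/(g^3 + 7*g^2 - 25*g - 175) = (g^2 + 6*g + 9)/(g^2 - 25)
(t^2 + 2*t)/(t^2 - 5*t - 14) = t/(t - 7)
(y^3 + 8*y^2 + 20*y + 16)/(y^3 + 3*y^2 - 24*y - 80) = (y^2 + 4*y + 4)/(y^2 - y - 20)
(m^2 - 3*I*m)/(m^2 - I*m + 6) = m/(m + 2*I)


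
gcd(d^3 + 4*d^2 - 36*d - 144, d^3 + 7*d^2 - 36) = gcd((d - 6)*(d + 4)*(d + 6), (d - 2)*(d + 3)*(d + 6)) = d + 6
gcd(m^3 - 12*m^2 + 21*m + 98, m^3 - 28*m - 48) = m + 2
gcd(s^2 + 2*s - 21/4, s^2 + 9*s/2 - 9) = s - 3/2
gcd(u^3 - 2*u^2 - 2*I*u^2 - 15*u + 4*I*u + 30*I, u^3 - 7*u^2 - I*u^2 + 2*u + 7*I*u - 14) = u - 2*I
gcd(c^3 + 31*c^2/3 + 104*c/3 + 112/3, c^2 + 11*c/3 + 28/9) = c + 7/3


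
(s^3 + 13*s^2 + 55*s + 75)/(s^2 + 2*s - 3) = (s^2 + 10*s + 25)/(s - 1)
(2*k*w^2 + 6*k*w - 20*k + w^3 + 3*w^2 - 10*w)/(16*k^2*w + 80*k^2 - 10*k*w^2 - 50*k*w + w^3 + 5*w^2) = (2*k*w - 4*k + w^2 - 2*w)/(16*k^2 - 10*k*w + w^2)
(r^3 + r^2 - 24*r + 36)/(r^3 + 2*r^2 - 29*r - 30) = (r^2 - 5*r + 6)/(r^2 - 4*r - 5)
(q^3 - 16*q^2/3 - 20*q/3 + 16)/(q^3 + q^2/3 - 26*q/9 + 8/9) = 3*(q - 6)/(3*q - 1)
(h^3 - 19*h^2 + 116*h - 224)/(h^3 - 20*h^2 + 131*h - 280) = (h - 4)/(h - 5)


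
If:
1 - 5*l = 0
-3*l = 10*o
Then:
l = 1/5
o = -3/50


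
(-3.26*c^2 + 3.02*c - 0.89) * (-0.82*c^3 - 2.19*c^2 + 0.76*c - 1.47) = 2.6732*c^5 + 4.663*c^4 - 8.3616*c^3 + 9.0365*c^2 - 5.1158*c + 1.3083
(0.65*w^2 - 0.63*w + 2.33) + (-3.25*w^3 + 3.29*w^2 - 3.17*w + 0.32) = -3.25*w^3 + 3.94*w^2 - 3.8*w + 2.65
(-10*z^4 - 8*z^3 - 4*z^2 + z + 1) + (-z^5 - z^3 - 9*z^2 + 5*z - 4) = -z^5 - 10*z^4 - 9*z^3 - 13*z^2 + 6*z - 3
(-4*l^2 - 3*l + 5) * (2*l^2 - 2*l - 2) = -8*l^4 + 2*l^3 + 24*l^2 - 4*l - 10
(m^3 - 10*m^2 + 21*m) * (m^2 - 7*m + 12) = m^5 - 17*m^4 + 103*m^3 - 267*m^2 + 252*m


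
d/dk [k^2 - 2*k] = 2*k - 2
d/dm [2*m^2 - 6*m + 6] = 4*m - 6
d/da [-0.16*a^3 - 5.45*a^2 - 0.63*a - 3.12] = -0.48*a^2 - 10.9*a - 0.63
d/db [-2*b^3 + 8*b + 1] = 8 - 6*b^2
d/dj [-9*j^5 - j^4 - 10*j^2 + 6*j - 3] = -45*j^4 - 4*j^3 - 20*j + 6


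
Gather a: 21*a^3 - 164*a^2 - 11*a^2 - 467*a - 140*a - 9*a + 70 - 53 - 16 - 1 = 21*a^3 - 175*a^2 - 616*a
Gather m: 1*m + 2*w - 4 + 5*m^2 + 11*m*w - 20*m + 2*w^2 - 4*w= 5*m^2 + m*(11*w - 19) + 2*w^2 - 2*w - 4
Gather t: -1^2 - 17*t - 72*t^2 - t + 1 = -72*t^2 - 18*t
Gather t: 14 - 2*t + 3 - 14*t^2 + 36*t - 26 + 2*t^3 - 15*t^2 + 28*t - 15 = 2*t^3 - 29*t^2 + 62*t - 24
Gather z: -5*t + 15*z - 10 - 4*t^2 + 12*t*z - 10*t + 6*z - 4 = -4*t^2 - 15*t + z*(12*t + 21) - 14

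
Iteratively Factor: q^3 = (q)*(q^2) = q^2*(q)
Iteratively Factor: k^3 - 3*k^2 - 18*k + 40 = (k - 5)*(k^2 + 2*k - 8) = (k - 5)*(k + 4)*(k - 2)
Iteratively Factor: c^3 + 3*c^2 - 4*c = (c + 4)*(c^2 - c) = c*(c + 4)*(c - 1)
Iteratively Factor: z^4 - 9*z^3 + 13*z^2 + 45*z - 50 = (z - 5)*(z^3 - 4*z^2 - 7*z + 10) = (z - 5)^2*(z^2 + z - 2) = (z - 5)^2*(z - 1)*(z + 2)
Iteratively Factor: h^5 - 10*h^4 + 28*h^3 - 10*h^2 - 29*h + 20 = (h - 1)*(h^4 - 9*h^3 + 19*h^2 + 9*h - 20) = (h - 5)*(h - 1)*(h^3 - 4*h^2 - h + 4) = (h - 5)*(h - 1)*(h + 1)*(h^2 - 5*h + 4) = (h - 5)*(h - 4)*(h - 1)*(h + 1)*(h - 1)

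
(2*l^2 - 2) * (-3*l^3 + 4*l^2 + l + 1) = -6*l^5 + 8*l^4 + 8*l^3 - 6*l^2 - 2*l - 2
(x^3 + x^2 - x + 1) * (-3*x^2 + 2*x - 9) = -3*x^5 - x^4 - 4*x^3 - 14*x^2 + 11*x - 9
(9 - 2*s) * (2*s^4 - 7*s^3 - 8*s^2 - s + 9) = -4*s^5 + 32*s^4 - 47*s^3 - 70*s^2 - 27*s + 81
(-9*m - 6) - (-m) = -8*m - 6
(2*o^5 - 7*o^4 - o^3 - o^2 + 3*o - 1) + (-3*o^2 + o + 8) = 2*o^5 - 7*o^4 - o^3 - 4*o^2 + 4*o + 7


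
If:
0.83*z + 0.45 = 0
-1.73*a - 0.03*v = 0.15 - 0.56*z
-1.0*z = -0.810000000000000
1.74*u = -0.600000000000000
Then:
No Solution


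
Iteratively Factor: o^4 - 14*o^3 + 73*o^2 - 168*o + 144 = (o - 3)*(o^3 - 11*o^2 + 40*o - 48) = (o - 3)^2*(o^2 - 8*o + 16) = (o - 4)*(o - 3)^2*(o - 4)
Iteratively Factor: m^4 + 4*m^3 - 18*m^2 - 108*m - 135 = (m - 5)*(m^3 + 9*m^2 + 27*m + 27) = (m - 5)*(m + 3)*(m^2 + 6*m + 9) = (m - 5)*(m + 3)^2*(m + 3)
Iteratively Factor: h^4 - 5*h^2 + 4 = (h - 2)*(h^3 + 2*h^2 - h - 2) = (h - 2)*(h + 1)*(h^2 + h - 2) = (h - 2)*(h + 1)*(h + 2)*(h - 1)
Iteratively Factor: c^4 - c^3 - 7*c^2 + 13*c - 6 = (c - 1)*(c^3 - 7*c + 6) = (c - 1)^2*(c^2 + c - 6) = (c - 1)^2*(c + 3)*(c - 2)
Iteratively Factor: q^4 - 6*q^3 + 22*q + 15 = (q + 1)*(q^3 - 7*q^2 + 7*q + 15) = (q - 5)*(q + 1)*(q^2 - 2*q - 3) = (q - 5)*(q - 3)*(q + 1)*(q + 1)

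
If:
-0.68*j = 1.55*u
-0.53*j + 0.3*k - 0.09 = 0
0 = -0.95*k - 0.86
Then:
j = -0.68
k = -0.91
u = 0.30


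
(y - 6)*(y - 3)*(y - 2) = y^3 - 11*y^2 + 36*y - 36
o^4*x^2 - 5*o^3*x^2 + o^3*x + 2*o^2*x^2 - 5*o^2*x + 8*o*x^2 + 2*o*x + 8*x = (o - 4)*(o - 2)*(o*x + 1)*(o*x + x)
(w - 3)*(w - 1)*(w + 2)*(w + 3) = w^4 + w^3 - 11*w^2 - 9*w + 18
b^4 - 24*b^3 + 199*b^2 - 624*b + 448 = (b - 8)^2*(b - 7)*(b - 1)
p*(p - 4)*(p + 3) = p^3 - p^2 - 12*p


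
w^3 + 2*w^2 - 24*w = w*(w - 4)*(w + 6)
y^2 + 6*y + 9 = (y + 3)^2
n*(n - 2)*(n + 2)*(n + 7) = n^4 + 7*n^3 - 4*n^2 - 28*n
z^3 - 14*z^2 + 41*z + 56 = (z - 8)*(z - 7)*(z + 1)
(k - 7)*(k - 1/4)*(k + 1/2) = k^3 - 27*k^2/4 - 15*k/8 + 7/8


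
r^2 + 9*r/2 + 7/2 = (r + 1)*(r + 7/2)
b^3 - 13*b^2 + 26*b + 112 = (b - 8)*(b - 7)*(b + 2)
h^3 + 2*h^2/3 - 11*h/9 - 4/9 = (h - 1)*(h + 1/3)*(h + 4/3)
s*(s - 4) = s^2 - 4*s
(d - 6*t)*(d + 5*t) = d^2 - d*t - 30*t^2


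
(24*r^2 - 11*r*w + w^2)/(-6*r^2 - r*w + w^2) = (-8*r + w)/(2*r + w)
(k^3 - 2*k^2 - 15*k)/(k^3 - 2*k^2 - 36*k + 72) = k*(k^2 - 2*k - 15)/(k^3 - 2*k^2 - 36*k + 72)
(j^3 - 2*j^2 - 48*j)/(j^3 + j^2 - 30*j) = (j - 8)/(j - 5)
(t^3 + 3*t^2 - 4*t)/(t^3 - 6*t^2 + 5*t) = (t + 4)/(t - 5)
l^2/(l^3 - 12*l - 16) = l^2/(l^3 - 12*l - 16)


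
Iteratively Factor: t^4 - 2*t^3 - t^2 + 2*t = (t)*(t^3 - 2*t^2 - t + 2) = t*(t - 2)*(t^2 - 1) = t*(t - 2)*(t + 1)*(t - 1)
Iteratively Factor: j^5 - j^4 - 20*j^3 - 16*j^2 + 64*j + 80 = (j + 2)*(j^4 - 3*j^3 - 14*j^2 + 12*j + 40) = (j - 2)*(j + 2)*(j^3 - j^2 - 16*j - 20) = (j - 5)*(j - 2)*(j + 2)*(j^2 + 4*j + 4) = (j - 5)*(j - 2)*(j + 2)^2*(j + 2)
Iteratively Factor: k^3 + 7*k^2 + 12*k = (k)*(k^2 + 7*k + 12) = k*(k + 3)*(k + 4)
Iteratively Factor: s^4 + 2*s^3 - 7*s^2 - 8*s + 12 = (s - 1)*(s^3 + 3*s^2 - 4*s - 12) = (s - 1)*(s + 2)*(s^2 + s - 6) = (s - 2)*(s - 1)*(s + 2)*(s + 3)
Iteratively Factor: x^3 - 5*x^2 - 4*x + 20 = (x - 5)*(x^2 - 4) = (x - 5)*(x + 2)*(x - 2)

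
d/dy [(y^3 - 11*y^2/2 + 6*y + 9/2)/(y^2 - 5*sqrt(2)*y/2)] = (4*y^4 - 20*sqrt(2)*y^3 - 24*y^2 + 55*sqrt(2)*y^2 - 36*y + 45*sqrt(2))/(2*y^2*(2*y^2 - 10*sqrt(2)*y + 25))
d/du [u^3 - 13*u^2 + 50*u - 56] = 3*u^2 - 26*u + 50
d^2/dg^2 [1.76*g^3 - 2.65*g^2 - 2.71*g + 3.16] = 10.56*g - 5.3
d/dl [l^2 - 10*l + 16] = 2*l - 10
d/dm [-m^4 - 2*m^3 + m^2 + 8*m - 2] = -4*m^3 - 6*m^2 + 2*m + 8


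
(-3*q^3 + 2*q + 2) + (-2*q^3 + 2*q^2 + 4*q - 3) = -5*q^3 + 2*q^2 + 6*q - 1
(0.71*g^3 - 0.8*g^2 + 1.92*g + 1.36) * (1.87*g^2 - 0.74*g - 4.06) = 1.3277*g^5 - 2.0214*g^4 + 1.2998*g^3 + 4.3704*g^2 - 8.8016*g - 5.5216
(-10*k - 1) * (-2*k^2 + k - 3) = 20*k^3 - 8*k^2 + 29*k + 3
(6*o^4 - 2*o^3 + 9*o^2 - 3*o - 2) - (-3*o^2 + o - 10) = 6*o^4 - 2*o^3 + 12*o^2 - 4*o + 8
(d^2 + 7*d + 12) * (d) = d^3 + 7*d^2 + 12*d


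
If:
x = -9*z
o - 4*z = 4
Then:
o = 4*z + 4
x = -9*z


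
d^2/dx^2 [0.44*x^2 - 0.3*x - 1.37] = 0.880000000000000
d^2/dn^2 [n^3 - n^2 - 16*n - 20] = 6*n - 2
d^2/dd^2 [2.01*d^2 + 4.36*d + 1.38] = 4.02000000000000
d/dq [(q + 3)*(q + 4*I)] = 2*q + 3 + 4*I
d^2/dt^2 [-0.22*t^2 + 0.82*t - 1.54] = -0.440000000000000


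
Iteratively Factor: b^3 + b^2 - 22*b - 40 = (b + 4)*(b^2 - 3*b - 10) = (b - 5)*(b + 4)*(b + 2)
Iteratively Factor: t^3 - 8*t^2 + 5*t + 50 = (t - 5)*(t^2 - 3*t - 10) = (t - 5)^2*(t + 2)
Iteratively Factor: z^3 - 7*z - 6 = (z + 1)*(z^2 - z - 6) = (z - 3)*(z + 1)*(z + 2)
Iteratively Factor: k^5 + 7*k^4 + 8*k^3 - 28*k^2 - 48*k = (k + 2)*(k^4 + 5*k^3 - 2*k^2 - 24*k) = (k + 2)*(k + 3)*(k^3 + 2*k^2 - 8*k) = (k - 2)*(k + 2)*(k + 3)*(k^2 + 4*k) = k*(k - 2)*(k + 2)*(k + 3)*(k + 4)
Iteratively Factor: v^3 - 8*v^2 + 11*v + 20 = (v - 4)*(v^2 - 4*v - 5) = (v - 4)*(v + 1)*(v - 5)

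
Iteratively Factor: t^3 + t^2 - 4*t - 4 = (t + 2)*(t^2 - t - 2) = (t - 2)*(t + 2)*(t + 1)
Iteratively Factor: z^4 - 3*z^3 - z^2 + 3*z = (z - 1)*(z^3 - 2*z^2 - 3*z) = z*(z - 1)*(z^2 - 2*z - 3) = z*(z - 3)*(z - 1)*(z + 1)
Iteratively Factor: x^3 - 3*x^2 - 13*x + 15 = (x - 1)*(x^2 - 2*x - 15) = (x - 1)*(x + 3)*(x - 5)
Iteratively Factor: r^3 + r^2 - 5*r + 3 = (r + 3)*(r^2 - 2*r + 1) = (r - 1)*(r + 3)*(r - 1)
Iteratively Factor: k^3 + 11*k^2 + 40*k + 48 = (k + 4)*(k^2 + 7*k + 12) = (k + 4)^2*(k + 3)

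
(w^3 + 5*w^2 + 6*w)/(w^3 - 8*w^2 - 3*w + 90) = w*(w + 2)/(w^2 - 11*w + 30)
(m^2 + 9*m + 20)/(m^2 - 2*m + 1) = (m^2 + 9*m + 20)/(m^2 - 2*m + 1)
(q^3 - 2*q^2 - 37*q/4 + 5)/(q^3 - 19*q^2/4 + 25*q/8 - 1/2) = 2*(2*q + 5)/(4*q - 1)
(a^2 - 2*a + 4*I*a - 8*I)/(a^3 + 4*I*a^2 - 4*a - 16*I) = 1/(a + 2)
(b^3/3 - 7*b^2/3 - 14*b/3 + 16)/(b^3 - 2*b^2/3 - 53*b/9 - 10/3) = 3*(-b^3 + 7*b^2 + 14*b - 48)/(-9*b^3 + 6*b^2 + 53*b + 30)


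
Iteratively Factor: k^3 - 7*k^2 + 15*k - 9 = (k - 3)*(k^2 - 4*k + 3) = (k - 3)^2*(k - 1)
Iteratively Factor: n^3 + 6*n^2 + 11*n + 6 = (n + 1)*(n^2 + 5*n + 6) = (n + 1)*(n + 3)*(n + 2)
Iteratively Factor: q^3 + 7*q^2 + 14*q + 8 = (q + 4)*(q^2 + 3*q + 2) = (q + 1)*(q + 4)*(q + 2)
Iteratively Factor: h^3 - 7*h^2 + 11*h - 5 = (h - 1)*(h^2 - 6*h + 5) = (h - 1)^2*(h - 5)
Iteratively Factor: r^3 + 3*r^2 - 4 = (r + 2)*(r^2 + r - 2) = (r + 2)^2*(r - 1)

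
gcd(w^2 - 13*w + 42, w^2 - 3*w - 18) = w - 6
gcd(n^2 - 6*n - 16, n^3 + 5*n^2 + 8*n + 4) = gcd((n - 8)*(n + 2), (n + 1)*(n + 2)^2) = n + 2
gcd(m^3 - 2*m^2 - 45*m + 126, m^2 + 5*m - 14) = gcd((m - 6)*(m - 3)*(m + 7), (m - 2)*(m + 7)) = m + 7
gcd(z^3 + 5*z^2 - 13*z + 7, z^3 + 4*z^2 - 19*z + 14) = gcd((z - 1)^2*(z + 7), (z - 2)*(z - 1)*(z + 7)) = z^2 + 6*z - 7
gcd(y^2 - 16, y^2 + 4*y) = y + 4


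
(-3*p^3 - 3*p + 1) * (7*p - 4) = -21*p^4 + 12*p^3 - 21*p^2 + 19*p - 4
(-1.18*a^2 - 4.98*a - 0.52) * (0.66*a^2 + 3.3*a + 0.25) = -0.7788*a^4 - 7.1808*a^3 - 17.0722*a^2 - 2.961*a - 0.13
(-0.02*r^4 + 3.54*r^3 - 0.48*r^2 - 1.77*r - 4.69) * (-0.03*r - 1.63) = 0.0006*r^5 - 0.0736*r^4 - 5.7558*r^3 + 0.8355*r^2 + 3.0258*r + 7.6447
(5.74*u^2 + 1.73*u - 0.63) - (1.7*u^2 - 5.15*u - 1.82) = 4.04*u^2 + 6.88*u + 1.19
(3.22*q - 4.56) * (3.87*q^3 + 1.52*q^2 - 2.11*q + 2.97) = 12.4614*q^4 - 12.7528*q^3 - 13.7254*q^2 + 19.185*q - 13.5432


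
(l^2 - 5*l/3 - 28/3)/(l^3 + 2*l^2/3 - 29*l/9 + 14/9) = 3*(l - 4)/(3*l^2 - 5*l + 2)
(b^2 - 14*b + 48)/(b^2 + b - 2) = (b^2 - 14*b + 48)/(b^2 + b - 2)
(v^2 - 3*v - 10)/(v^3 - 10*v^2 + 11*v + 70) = 1/(v - 7)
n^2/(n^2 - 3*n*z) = n/(n - 3*z)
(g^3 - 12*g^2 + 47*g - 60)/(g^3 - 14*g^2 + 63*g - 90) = (g - 4)/(g - 6)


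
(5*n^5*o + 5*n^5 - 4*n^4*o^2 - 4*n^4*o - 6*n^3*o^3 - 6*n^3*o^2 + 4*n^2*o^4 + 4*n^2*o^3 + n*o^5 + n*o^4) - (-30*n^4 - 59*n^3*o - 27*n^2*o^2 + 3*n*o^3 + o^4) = 5*n^5*o + 5*n^5 - 4*n^4*o^2 - 4*n^4*o + 30*n^4 - 6*n^3*o^3 - 6*n^3*o^2 + 59*n^3*o + 4*n^2*o^4 + 4*n^2*o^3 + 27*n^2*o^2 + n*o^5 + n*o^4 - 3*n*o^3 - o^4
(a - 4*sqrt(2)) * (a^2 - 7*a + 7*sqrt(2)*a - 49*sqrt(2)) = a^3 - 7*a^2 + 3*sqrt(2)*a^2 - 56*a - 21*sqrt(2)*a + 392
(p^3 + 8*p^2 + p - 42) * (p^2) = p^5 + 8*p^4 + p^3 - 42*p^2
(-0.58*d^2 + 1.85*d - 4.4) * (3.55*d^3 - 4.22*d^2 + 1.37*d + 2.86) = -2.059*d^5 + 9.0151*d^4 - 24.2216*d^3 + 19.4437*d^2 - 0.737000000000001*d - 12.584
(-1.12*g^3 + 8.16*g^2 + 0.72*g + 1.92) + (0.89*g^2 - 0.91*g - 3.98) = -1.12*g^3 + 9.05*g^2 - 0.19*g - 2.06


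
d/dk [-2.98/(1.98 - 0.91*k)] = -2.7118/(0.91*k - 1.98)^2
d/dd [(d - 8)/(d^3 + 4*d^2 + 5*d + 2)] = 2*(-d^2 + 11*d + 21)/(d^5 + 7*d^4 + 19*d^3 + 25*d^2 + 16*d + 4)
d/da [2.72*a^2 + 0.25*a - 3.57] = 5.44*a + 0.25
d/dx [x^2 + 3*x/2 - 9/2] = 2*x + 3/2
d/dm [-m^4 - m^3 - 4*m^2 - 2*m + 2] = -4*m^3 - 3*m^2 - 8*m - 2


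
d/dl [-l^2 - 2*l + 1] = -2*l - 2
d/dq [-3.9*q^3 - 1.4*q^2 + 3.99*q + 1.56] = -11.7*q^2 - 2.8*q + 3.99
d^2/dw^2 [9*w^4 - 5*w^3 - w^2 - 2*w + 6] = 108*w^2 - 30*w - 2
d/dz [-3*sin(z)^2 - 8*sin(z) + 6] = -2*(3*sin(z) + 4)*cos(z)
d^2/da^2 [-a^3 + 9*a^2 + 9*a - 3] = 18 - 6*a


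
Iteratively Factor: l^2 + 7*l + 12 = (l + 3)*(l + 4)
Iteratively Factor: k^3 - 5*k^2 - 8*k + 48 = (k - 4)*(k^2 - k - 12) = (k - 4)*(k + 3)*(k - 4)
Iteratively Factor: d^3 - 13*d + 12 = (d - 3)*(d^2 + 3*d - 4) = (d - 3)*(d - 1)*(d + 4)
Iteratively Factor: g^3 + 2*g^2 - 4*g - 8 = (g + 2)*(g^2 - 4) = (g + 2)^2*(g - 2)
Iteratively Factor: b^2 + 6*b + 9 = (b + 3)*(b + 3)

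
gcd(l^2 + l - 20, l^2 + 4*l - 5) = l + 5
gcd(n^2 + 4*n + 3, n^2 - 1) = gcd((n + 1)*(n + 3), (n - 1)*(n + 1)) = n + 1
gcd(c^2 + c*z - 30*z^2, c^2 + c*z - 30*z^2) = -c^2 - c*z + 30*z^2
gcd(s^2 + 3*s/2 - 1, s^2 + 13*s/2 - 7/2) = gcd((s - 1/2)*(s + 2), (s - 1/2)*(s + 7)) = s - 1/2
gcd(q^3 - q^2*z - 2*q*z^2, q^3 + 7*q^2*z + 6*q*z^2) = q^2 + q*z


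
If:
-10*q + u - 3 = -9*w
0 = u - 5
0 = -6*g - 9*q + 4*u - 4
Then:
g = 71/30 - 27*w/20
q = 9*w/10 + 1/5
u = 5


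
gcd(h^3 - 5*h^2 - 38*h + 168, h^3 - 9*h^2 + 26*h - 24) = h - 4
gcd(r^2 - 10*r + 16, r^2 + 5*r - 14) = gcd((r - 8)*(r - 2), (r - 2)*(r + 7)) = r - 2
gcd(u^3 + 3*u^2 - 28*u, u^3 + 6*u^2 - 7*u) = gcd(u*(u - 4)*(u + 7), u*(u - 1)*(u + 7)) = u^2 + 7*u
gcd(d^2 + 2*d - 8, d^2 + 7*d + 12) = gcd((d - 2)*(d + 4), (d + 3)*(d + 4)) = d + 4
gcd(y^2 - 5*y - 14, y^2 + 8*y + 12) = y + 2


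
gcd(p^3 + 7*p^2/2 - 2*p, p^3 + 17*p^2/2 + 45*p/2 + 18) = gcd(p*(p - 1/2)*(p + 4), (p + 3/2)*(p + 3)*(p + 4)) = p + 4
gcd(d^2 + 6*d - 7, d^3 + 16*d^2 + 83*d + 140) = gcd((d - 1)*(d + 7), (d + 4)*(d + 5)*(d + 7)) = d + 7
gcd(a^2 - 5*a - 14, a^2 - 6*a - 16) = a + 2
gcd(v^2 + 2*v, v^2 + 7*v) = v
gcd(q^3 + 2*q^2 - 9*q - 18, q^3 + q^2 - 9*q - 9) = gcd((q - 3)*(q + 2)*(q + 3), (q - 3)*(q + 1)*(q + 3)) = q^2 - 9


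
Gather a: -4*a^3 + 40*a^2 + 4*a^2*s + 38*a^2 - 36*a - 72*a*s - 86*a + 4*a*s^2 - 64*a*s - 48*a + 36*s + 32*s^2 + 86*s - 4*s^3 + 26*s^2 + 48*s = -4*a^3 + a^2*(4*s + 78) + a*(4*s^2 - 136*s - 170) - 4*s^3 + 58*s^2 + 170*s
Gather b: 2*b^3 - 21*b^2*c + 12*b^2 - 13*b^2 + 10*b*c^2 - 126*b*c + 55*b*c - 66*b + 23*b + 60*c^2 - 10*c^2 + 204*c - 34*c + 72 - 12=2*b^3 + b^2*(-21*c - 1) + b*(10*c^2 - 71*c - 43) + 50*c^2 + 170*c + 60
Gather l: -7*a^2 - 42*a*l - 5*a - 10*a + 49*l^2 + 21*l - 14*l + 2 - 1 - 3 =-7*a^2 - 15*a + 49*l^2 + l*(7 - 42*a) - 2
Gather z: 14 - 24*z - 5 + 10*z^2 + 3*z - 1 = 10*z^2 - 21*z + 8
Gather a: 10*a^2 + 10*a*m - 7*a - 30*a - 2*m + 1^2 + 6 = 10*a^2 + a*(10*m - 37) - 2*m + 7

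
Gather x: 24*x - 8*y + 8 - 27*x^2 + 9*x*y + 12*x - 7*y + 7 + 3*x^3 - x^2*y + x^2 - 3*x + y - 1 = 3*x^3 + x^2*(-y - 26) + x*(9*y + 33) - 14*y + 14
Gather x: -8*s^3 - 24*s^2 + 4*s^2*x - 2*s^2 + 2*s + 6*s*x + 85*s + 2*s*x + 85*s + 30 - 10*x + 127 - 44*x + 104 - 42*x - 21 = -8*s^3 - 26*s^2 + 172*s + x*(4*s^2 + 8*s - 96) + 240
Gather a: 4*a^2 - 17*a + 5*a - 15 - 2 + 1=4*a^2 - 12*a - 16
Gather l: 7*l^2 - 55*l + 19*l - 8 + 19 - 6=7*l^2 - 36*l + 5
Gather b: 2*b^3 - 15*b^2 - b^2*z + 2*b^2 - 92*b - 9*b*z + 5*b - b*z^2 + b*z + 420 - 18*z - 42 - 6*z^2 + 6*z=2*b^3 + b^2*(-z - 13) + b*(-z^2 - 8*z - 87) - 6*z^2 - 12*z + 378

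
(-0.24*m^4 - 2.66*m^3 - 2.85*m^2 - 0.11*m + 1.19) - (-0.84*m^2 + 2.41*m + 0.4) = -0.24*m^4 - 2.66*m^3 - 2.01*m^2 - 2.52*m + 0.79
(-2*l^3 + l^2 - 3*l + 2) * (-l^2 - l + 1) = 2*l^5 + l^4 + 2*l^2 - 5*l + 2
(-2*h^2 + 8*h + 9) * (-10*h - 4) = 20*h^3 - 72*h^2 - 122*h - 36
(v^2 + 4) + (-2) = v^2 + 2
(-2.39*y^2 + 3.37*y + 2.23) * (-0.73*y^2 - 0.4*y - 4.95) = 1.7447*y^4 - 1.5041*y^3 + 8.8546*y^2 - 17.5735*y - 11.0385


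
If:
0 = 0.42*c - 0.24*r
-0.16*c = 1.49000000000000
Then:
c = -9.31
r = -16.30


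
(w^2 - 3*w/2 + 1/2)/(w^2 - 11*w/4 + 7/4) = 2*(2*w - 1)/(4*w - 7)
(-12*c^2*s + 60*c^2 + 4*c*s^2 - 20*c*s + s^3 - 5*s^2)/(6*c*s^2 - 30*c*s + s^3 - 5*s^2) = (-2*c + s)/s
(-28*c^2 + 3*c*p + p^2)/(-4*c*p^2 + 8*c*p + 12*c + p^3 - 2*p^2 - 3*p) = (7*c + p)/(p^2 - 2*p - 3)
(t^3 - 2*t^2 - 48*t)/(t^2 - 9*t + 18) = t*(t^2 - 2*t - 48)/(t^2 - 9*t + 18)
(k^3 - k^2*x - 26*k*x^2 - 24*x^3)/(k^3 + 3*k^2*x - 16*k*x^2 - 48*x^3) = (-k^2 + 5*k*x + 6*x^2)/(-k^2 + k*x + 12*x^2)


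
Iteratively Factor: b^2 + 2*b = (b + 2)*(b)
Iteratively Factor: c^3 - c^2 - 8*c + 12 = (c + 3)*(c^2 - 4*c + 4) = (c - 2)*(c + 3)*(c - 2)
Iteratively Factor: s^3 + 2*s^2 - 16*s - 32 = (s - 4)*(s^2 + 6*s + 8) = (s - 4)*(s + 2)*(s + 4)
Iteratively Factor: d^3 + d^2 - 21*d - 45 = (d + 3)*(d^2 - 2*d - 15) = (d + 3)^2*(d - 5)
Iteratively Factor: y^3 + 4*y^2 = (y)*(y^2 + 4*y) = y*(y + 4)*(y)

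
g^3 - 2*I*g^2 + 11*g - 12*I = (g - 4*I)*(g - I)*(g + 3*I)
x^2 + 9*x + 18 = (x + 3)*(x + 6)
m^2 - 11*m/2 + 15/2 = (m - 3)*(m - 5/2)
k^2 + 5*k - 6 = (k - 1)*(k + 6)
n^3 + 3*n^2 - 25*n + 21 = (n - 3)*(n - 1)*(n + 7)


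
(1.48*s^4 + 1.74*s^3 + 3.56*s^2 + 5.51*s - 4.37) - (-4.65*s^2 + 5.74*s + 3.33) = 1.48*s^4 + 1.74*s^3 + 8.21*s^2 - 0.23*s - 7.7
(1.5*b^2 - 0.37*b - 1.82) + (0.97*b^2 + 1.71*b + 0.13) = 2.47*b^2 + 1.34*b - 1.69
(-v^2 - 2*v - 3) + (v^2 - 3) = -2*v - 6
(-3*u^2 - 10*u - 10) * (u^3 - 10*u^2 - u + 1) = -3*u^5 + 20*u^4 + 93*u^3 + 107*u^2 - 10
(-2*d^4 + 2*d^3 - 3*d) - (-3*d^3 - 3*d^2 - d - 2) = -2*d^4 + 5*d^3 + 3*d^2 - 2*d + 2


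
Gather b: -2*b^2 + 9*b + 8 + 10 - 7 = -2*b^2 + 9*b + 11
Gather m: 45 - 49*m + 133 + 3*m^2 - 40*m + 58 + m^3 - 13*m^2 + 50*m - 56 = m^3 - 10*m^2 - 39*m + 180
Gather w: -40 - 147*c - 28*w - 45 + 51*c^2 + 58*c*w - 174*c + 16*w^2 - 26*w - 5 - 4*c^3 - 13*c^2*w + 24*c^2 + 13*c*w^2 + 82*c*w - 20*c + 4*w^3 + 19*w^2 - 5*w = -4*c^3 + 75*c^2 - 341*c + 4*w^3 + w^2*(13*c + 35) + w*(-13*c^2 + 140*c - 59) - 90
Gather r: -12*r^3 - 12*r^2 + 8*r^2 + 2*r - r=-12*r^3 - 4*r^2 + r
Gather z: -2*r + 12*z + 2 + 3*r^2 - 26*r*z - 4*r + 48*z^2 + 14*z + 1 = 3*r^2 - 6*r + 48*z^2 + z*(26 - 26*r) + 3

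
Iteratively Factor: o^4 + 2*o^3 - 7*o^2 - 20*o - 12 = (o - 3)*(o^3 + 5*o^2 + 8*o + 4) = (o - 3)*(o + 1)*(o^2 + 4*o + 4) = (o - 3)*(o + 1)*(o + 2)*(o + 2)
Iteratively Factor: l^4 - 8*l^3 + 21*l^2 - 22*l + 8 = (l - 1)*(l^3 - 7*l^2 + 14*l - 8) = (l - 1)^2*(l^2 - 6*l + 8) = (l - 4)*(l - 1)^2*(l - 2)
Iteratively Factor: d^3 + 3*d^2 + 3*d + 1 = (d + 1)*(d^2 + 2*d + 1) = (d + 1)^2*(d + 1)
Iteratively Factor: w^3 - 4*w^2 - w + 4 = (w - 1)*(w^2 - 3*w - 4) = (w - 1)*(w + 1)*(w - 4)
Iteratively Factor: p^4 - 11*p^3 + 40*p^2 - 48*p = (p)*(p^3 - 11*p^2 + 40*p - 48) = p*(p - 3)*(p^2 - 8*p + 16) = p*(p - 4)*(p - 3)*(p - 4)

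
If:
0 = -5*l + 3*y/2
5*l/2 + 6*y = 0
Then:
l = 0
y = 0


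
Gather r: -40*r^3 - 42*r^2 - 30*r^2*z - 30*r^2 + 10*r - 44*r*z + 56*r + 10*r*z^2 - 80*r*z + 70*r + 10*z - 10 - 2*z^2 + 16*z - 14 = -40*r^3 + r^2*(-30*z - 72) + r*(10*z^2 - 124*z + 136) - 2*z^2 + 26*z - 24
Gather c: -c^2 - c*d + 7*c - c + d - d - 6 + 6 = -c^2 + c*(6 - d)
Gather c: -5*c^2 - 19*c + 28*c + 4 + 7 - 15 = -5*c^2 + 9*c - 4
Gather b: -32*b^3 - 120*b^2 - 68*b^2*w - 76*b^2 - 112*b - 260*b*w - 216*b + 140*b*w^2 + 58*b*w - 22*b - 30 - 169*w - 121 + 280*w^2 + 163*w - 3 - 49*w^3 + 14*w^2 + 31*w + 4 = -32*b^3 + b^2*(-68*w - 196) + b*(140*w^2 - 202*w - 350) - 49*w^3 + 294*w^2 + 25*w - 150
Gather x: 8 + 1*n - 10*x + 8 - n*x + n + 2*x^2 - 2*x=2*n + 2*x^2 + x*(-n - 12) + 16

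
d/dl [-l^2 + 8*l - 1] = 8 - 2*l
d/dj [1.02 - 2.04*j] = -2.04000000000000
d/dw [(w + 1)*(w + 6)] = 2*w + 7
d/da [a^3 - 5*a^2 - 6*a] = 3*a^2 - 10*a - 6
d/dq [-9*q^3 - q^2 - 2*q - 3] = -27*q^2 - 2*q - 2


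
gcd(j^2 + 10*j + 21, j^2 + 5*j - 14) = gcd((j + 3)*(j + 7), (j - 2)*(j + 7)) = j + 7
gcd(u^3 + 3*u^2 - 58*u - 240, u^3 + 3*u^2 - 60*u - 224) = u - 8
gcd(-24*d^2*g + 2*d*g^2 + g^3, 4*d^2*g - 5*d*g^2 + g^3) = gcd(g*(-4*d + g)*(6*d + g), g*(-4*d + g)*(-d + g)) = 4*d*g - g^2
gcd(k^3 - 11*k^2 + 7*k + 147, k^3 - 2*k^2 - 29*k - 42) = k^2 - 4*k - 21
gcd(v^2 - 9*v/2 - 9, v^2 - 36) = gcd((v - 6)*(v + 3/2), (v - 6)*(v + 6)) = v - 6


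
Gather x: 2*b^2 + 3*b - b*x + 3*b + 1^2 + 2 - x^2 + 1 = 2*b^2 - b*x + 6*b - x^2 + 4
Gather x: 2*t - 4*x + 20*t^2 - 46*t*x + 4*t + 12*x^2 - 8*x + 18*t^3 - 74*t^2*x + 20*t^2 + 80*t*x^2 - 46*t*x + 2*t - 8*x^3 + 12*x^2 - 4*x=18*t^3 + 40*t^2 + 8*t - 8*x^3 + x^2*(80*t + 24) + x*(-74*t^2 - 92*t - 16)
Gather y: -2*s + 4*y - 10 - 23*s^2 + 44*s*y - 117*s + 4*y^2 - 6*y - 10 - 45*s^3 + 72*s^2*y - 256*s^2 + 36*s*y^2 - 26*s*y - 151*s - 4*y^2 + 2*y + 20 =-45*s^3 - 279*s^2 + 36*s*y^2 - 270*s + y*(72*s^2 + 18*s)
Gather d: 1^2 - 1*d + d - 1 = 0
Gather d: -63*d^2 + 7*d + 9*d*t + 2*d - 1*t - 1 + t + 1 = -63*d^2 + d*(9*t + 9)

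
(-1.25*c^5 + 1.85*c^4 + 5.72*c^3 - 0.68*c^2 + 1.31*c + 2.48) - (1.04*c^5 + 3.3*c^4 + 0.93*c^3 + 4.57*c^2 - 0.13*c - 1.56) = -2.29*c^5 - 1.45*c^4 + 4.79*c^3 - 5.25*c^2 + 1.44*c + 4.04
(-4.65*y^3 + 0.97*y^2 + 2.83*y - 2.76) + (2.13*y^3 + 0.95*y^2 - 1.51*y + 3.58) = -2.52*y^3 + 1.92*y^2 + 1.32*y + 0.82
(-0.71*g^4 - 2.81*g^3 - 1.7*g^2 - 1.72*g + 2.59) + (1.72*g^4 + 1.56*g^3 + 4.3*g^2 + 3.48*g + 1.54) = 1.01*g^4 - 1.25*g^3 + 2.6*g^2 + 1.76*g + 4.13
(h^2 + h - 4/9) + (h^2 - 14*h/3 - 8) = 2*h^2 - 11*h/3 - 76/9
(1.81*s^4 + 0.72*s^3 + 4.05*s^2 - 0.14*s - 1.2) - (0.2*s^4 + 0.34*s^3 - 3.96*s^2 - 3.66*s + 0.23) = 1.61*s^4 + 0.38*s^3 + 8.01*s^2 + 3.52*s - 1.43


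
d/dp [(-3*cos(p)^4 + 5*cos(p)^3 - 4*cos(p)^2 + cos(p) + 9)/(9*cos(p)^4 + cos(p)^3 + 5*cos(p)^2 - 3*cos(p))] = 16*(48*cos(p)^6 - 42*cos(p)^5 - 29*cos(p)^4 + 356*cos(p)^3 + 20*cos(p)^2 + 90*cos(p) - 27)*sin(p)/((-47*cos(p) - 2*cos(2*p) - 9*cos(3*p) + 10)^2*cos(p)^2)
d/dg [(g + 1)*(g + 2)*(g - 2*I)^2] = 4*g^3 + g^2*(9 - 12*I) + g*(-4 - 24*I) - 12 - 8*I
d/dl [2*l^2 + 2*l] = 4*l + 2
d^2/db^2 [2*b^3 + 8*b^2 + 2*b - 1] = 12*b + 16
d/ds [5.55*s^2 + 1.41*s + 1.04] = 11.1*s + 1.41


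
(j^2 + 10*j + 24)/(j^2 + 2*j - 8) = (j + 6)/(j - 2)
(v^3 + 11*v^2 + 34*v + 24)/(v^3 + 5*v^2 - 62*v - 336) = (v^2 + 5*v + 4)/(v^2 - v - 56)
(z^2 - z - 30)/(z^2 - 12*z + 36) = (z + 5)/(z - 6)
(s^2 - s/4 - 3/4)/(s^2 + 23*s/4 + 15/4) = (s - 1)/(s + 5)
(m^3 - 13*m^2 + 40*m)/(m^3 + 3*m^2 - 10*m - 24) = m*(m^2 - 13*m + 40)/(m^3 + 3*m^2 - 10*m - 24)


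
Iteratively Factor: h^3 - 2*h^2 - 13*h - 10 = (h + 1)*(h^2 - 3*h - 10) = (h - 5)*(h + 1)*(h + 2)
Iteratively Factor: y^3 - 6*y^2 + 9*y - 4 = (y - 4)*(y^2 - 2*y + 1) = (y - 4)*(y - 1)*(y - 1)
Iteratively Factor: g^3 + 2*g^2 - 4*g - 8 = (g + 2)*(g^2 - 4) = (g + 2)^2*(g - 2)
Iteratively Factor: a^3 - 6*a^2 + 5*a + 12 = (a - 3)*(a^2 - 3*a - 4) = (a - 3)*(a + 1)*(a - 4)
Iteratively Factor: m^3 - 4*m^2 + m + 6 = (m + 1)*(m^2 - 5*m + 6) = (m - 3)*(m + 1)*(m - 2)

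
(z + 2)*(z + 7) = z^2 + 9*z + 14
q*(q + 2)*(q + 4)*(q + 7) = q^4 + 13*q^3 + 50*q^2 + 56*q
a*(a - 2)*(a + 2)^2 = a^4 + 2*a^3 - 4*a^2 - 8*a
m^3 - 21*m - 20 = (m - 5)*(m + 1)*(m + 4)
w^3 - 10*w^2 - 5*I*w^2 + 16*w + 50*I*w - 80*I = (w - 8)*(w - 2)*(w - 5*I)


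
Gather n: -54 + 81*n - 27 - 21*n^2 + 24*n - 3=-21*n^2 + 105*n - 84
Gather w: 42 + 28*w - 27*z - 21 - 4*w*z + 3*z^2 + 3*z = w*(28 - 4*z) + 3*z^2 - 24*z + 21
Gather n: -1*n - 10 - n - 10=-2*n - 20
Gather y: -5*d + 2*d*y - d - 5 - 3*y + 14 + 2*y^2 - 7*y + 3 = -6*d + 2*y^2 + y*(2*d - 10) + 12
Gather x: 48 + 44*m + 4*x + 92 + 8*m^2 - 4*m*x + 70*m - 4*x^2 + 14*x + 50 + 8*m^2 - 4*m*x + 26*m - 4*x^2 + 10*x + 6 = 16*m^2 + 140*m - 8*x^2 + x*(28 - 8*m) + 196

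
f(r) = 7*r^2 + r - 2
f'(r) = 14*r + 1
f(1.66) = 18.95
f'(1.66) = 24.24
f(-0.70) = 0.73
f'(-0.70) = -8.80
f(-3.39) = 75.05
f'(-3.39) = -46.46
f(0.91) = 4.71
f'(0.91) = 13.74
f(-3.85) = 97.91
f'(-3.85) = -52.90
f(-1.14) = 5.96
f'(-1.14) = -14.96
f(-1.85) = 20.11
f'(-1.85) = -24.90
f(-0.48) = -0.87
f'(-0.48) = -5.72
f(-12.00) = 994.00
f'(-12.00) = -167.00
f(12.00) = 1018.00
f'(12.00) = 169.00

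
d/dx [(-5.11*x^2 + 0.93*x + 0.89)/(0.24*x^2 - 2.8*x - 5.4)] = (14.0848*x^2 + 54.7608*x - 2.53)/(0.0576*x^4 - 1.344*x^3 + 5.248*x^2 + 30.24*x + 29.16)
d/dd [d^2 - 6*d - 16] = 2*d - 6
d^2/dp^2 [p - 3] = 0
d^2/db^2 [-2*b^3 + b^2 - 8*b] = 2 - 12*b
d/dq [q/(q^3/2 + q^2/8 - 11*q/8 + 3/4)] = 8*(-8*q^3 - q^2 + 6)/(16*q^6 + 8*q^5 - 87*q^4 + 26*q^3 + 133*q^2 - 132*q + 36)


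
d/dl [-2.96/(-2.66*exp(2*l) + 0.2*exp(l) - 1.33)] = (0.592 - 15.7472*exp(l))*exp(l)/(2.66*exp(2*l) - 0.2*exp(l) + 1.33)^2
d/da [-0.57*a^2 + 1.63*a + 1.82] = 1.63 - 1.14*a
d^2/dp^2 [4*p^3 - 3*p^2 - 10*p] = 24*p - 6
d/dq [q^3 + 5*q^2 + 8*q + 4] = 3*q^2 + 10*q + 8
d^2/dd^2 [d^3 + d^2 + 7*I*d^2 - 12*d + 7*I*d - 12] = 6*d + 2 + 14*I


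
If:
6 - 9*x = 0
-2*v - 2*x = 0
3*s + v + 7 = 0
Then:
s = -19/9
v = -2/3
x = 2/3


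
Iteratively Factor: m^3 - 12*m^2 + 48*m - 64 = (m - 4)*(m^2 - 8*m + 16) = (m - 4)^2*(m - 4)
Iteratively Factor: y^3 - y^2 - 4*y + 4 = (y - 1)*(y^2 - 4) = (y - 1)*(y + 2)*(y - 2)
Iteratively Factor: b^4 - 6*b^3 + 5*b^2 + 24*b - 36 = (b - 3)*(b^3 - 3*b^2 - 4*b + 12) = (b - 3)^2*(b^2 - 4) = (b - 3)^2*(b + 2)*(b - 2)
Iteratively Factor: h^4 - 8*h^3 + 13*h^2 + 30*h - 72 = (h + 2)*(h^3 - 10*h^2 + 33*h - 36) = (h - 3)*(h + 2)*(h^2 - 7*h + 12) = (h - 3)^2*(h + 2)*(h - 4)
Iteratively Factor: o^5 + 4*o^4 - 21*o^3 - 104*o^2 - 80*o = (o + 1)*(o^4 + 3*o^3 - 24*o^2 - 80*o) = (o - 5)*(o + 1)*(o^3 + 8*o^2 + 16*o) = (o - 5)*(o + 1)*(o + 4)*(o^2 + 4*o) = (o - 5)*(o + 1)*(o + 4)^2*(o)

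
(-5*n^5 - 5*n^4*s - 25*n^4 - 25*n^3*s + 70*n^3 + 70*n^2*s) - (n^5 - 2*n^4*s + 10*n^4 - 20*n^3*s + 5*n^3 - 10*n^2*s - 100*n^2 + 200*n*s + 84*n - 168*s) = -6*n^5 - 3*n^4*s - 35*n^4 - 5*n^3*s + 65*n^3 + 80*n^2*s + 100*n^2 - 200*n*s - 84*n + 168*s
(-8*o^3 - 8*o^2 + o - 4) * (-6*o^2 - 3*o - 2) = 48*o^5 + 72*o^4 + 34*o^3 + 37*o^2 + 10*o + 8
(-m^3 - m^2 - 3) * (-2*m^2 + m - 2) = 2*m^5 + m^4 + m^3 + 8*m^2 - 3*m + 6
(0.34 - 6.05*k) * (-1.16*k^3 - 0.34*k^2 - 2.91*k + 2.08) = 7.018*k^4 + 1.6626*k^3 + 17.4899*k^2 - 13.5734*k + 0.7072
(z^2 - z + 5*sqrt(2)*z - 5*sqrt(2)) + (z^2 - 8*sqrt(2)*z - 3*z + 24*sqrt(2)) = 2*z^2 - 3*sqrt(2)*z - 4*z + 19*sqrt(2)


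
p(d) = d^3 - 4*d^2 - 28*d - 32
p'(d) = 3*d^2 - 8*d - 28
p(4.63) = -148.13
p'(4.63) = -0.73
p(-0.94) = -10.04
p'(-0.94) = -17.83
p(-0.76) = -13.47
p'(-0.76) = -20.19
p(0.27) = -39.83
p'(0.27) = -29.94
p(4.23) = -146.32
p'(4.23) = -8.16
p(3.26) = -131.14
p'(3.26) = -22.20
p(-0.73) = -14.08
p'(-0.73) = -20.56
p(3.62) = -138.34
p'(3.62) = -17.65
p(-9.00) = -833.00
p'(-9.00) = 287.00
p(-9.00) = -833.00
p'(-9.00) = 287.00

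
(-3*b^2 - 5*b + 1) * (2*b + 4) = -6*b^3 - 22*b^2 - 18*b + 4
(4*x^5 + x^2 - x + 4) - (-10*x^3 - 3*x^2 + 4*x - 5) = 4*x^5 + 10*x^3 + 4*x^2 - 5*x + 9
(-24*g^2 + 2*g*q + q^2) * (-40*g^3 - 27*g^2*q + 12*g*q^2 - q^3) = 960*g^5 + 568*g^4*q - 382*g^3*q^2 + 21*g^2*q^3 + 10*g*q^4 - q^5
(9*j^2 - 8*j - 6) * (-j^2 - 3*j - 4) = -9*j^4 - 19*j^3 - 6*j^2 + 50*j + 24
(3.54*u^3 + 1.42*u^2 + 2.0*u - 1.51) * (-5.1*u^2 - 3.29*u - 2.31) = -18.054*u^5 - 18.8886*u^4 - 23.0492*u^3 - 2.1592*u^2 + 0.3479*u + 3.4881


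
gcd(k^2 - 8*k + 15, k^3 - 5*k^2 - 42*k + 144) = k - 3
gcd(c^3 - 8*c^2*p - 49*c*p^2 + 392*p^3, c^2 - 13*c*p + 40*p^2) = -c + 8*p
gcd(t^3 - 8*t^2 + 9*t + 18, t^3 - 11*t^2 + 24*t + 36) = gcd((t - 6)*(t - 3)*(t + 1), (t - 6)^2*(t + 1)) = t^2 - 5*t - 6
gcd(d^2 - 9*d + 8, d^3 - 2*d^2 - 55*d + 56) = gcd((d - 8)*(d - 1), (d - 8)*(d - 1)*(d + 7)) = d^2 - 9*d + 8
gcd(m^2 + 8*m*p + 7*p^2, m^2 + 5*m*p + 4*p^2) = m + p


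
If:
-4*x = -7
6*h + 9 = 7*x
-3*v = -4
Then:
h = 13/24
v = 4/3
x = 7/4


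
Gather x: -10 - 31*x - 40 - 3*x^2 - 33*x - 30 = -3*x^2 - 64*x - 80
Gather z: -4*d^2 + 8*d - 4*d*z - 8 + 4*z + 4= -4*d^2 + 8*d + z*(4 - 4*d) - 4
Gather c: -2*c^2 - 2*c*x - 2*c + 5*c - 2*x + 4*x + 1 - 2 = -2*c^2 + c*(3 - 2*x) + 2*x - 1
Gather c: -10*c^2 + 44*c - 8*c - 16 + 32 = -10*c^2 + 36*c + 16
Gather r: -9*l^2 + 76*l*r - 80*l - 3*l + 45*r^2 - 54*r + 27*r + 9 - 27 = -9*l^2 - 83*l + 45*r^2 + r*(76*l - 27) - 18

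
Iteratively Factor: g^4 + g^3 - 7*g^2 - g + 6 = (g + 3)*(g^3 - 2*g^2 - g + 2) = (g - 2)*(g + 3)*(g^2 - 1) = (g - 2)*(g - 1)*(g + 3)*(g + 1)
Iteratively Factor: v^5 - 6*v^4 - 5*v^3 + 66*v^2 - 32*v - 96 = (v - 4)*(v^4 - 2*v^3 - 13*v^2 + 14*v + 24) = (v - 4)^2*(v^3 + 2*v^2 - 5*v - 6) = (v - 4)^2*(v - 2)*(v^2 + 4*v + 3) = (v - 4)^2*(v - 2)*(v + 3)*(v + 1)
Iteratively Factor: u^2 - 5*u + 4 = (u - 1)*(u - 4)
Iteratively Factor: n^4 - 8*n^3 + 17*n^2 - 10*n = (n - 1)*(n^3 - 7*n^2 + 10*n) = n*(n - 1)*(n^2 - 7*n + 10) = n*(n - 5)*(n - 1)*(n - 2)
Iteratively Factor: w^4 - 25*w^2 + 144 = (w - 3)*(w^3 + 3*w^2 - 16*w - 48) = (w - 4)*(w - 3)*(w^2 + 7*w + 12) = (w - 4)*(w - 3)*(w + 3)*(w + 4)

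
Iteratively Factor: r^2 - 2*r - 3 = (r - 3)*(r + 1)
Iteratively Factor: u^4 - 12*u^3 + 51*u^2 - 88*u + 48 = (u - 1)*(u^3 - 11*u^2 + 40*u - 48) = (u - 3)*(u - 1)*(u^2 - 8*u + 16) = (u - 4)*(u - 3)*(u - 1)*(u - 4)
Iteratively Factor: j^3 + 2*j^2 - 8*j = (j - 2)*(j^2 + 4*j) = (j - 2)*(j + 4)*(j)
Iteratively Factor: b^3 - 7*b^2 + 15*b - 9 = (b - 3)*(b^2 - 4*b + 3) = (b - 3)*(b - 1)*(b - 3)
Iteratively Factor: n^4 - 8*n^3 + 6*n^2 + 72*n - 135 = (n - 5)*(n^3 - 3*n^2 - 9*n + 27) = (n - 5)*(n - 3)*(n^2 - 9) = (n - 5)*(n - 3)*(n + 3)*(n - 3)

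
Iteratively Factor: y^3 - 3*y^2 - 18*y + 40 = (y + 4)*(y^2 - 7*y + 10) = (y - 5)*(y + 4)*(y - 2)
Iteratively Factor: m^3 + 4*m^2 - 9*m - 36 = (m - 3)*(m^2 + 7*m + 12) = (m - 3)*(m + 3)*(m + 4)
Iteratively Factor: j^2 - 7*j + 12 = (j - 4)*(j - 3)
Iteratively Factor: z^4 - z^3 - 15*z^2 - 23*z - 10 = (z + 1)*(z^3 - 2*z^2 - 13*z - 10) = (z + 1)^2*(z^2 - 3*z - 10) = (z + 1)^2*(z + 2)*(z - 5)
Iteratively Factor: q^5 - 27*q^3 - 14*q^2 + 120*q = (q)*(q^4 - 27*q^2 - 14*q + 120) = q*(q + 3)*(q^3 - 3*q^2 - 18*q + 40) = q*(q - 2)*(q + 3)*(q^2 - q - 20) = q*(q - 5)*(q - 2)*(q + 3)*(q + 4)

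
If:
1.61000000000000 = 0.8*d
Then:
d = 2.01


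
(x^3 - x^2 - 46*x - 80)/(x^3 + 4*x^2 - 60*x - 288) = (x^2 + 7*x + 10)/(x^2 + 12*x + 36)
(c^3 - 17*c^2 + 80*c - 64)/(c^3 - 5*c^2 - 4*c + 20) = (c^3 - 17*c^2 + 80*c - 64)/(c^3 - 5*c^2 - 4*c + 20)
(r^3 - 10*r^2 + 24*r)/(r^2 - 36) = r*(r - 4)/(r + 6)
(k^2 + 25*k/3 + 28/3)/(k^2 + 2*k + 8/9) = 3*(k + 7)/(3*k + 2)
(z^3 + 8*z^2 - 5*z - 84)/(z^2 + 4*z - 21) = z + 4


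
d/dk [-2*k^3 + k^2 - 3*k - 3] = -6*k^2 + 2*k - 3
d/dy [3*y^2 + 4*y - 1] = 6*y + 4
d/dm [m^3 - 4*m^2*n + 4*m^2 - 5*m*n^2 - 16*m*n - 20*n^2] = 3*m^2 - 8*m*n + 8*m - 5*n^2 - 16*n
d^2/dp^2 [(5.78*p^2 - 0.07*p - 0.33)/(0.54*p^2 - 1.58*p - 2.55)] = (9.822168*p^3 + 47.176992*p^2 + 1.11099599999999*p + 73.176516)/(0.157464*p^6 - 1.382184*p^5 + 1.813428*p^4 + 9.109648*p^3 - 8.56341*p^2 - 30.82185*p - 16.581375)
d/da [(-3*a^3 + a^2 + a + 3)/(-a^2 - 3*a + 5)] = (3*a^4 + 18*a^3 - 47*a^2 + 16*a + 14)/(a^4 + 6*a^3 - a^2 - 30*a + 25)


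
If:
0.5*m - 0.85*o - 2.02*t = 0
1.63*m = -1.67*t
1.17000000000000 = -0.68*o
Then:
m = -0.59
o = -1.72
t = 0.58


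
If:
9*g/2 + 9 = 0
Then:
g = -2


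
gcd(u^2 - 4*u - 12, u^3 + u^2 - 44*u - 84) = u + 2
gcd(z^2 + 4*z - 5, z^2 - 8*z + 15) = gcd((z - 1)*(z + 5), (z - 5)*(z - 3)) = 1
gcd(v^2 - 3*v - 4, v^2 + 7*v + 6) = v + 1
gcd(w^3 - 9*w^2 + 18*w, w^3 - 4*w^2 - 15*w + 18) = w - 6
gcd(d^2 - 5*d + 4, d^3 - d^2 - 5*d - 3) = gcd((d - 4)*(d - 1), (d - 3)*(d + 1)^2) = 1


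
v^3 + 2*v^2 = v^2*(v + 2)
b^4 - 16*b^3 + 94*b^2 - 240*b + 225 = (b - 5)^2*(b - 3)^2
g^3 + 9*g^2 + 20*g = g*(g + 4)*(g + 5)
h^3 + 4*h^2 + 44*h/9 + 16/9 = (h + 2/3)*(h + 4/3)*(h + 2)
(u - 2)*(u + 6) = u^2 + 4*u - 12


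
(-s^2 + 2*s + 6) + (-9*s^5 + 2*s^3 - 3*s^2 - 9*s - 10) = -9*s^5 + 2*s^3 - 4*s^2 - 7*s - 4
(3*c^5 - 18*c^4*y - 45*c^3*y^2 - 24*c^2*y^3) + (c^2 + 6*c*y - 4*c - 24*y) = 3*c^5 - 18*c^4*y - 45*c^3*y^2 - 24*c^2*y^3 + c^2 + 6*c*y - 4*c - 24*y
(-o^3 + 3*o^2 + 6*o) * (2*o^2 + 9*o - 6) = -2*o^5 - 3*o^4 + 45*o^3 + 36*o^2 - 36*o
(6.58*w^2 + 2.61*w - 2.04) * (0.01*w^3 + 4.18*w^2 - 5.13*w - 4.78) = 0.0658*w^5 + 27.5305*w^4 - 22.866*w^3 - 53.3689*w^2 - 2.0106*w + 9.7512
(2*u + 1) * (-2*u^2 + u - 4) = -4*u^3 - 7*u - 4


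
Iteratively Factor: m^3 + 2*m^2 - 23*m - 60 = (m + 4)*(m^2 - 2*m - 15) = (m - 5)*(m + 4)*(m + 3)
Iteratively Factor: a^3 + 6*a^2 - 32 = (a + 4)*(a^2 + 2*a - 8) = (a - 2)*(a + 4)*(a + 4)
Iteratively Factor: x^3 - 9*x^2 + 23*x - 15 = (x - 3)*(x^2 - 6*x + 5) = (x - 5)*(x - 3)*(x - 1)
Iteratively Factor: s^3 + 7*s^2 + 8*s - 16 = (s + 4)*(s^2 + 3*s - 4) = (s - 1)*(s + 4)*(s + 4)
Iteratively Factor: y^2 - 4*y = (y)*(y - 4)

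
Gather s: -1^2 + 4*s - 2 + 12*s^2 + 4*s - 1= 12*s^2 + 8*s - 4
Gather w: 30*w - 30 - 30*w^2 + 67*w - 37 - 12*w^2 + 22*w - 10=-42*w^2 + 119*w - 77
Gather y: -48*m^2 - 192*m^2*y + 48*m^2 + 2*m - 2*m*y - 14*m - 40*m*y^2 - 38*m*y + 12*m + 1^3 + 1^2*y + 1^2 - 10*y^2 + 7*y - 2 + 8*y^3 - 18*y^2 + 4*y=8*y^3 + y^2*(-40*m - 28) + y*(-192*m^2 - 40*m + 12)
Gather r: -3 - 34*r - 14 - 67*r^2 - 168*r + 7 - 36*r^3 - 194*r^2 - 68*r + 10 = -36*r^3 - 261*r^2 - 270*r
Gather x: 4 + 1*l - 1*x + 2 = l - x + 6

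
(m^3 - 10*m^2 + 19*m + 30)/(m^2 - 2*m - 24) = (m^2 - 4*m - 5)/(m + 4)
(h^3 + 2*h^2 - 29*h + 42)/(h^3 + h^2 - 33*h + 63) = (h - 2)/(h - 3)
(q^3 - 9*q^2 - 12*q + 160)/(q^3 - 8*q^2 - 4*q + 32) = (q^2 - q - 20)/(q^2 - 4)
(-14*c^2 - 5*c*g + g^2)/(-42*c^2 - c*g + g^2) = (2*c + g)/(6*c + g)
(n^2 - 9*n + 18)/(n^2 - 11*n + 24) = (n - 6)/(n - 8)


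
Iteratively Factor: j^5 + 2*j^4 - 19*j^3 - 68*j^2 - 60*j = (j - 5)*(j^4 + 7*j^3 + 16*j^2 + 12*j) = (j - 5)*(j + 2)*(j^3 + 5*j^2 + 6*j) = (j - 5)*(j + 2)^2*(j^2 + 3*j) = (j - 5)*(j + 2)^2*(j + 3)*(j)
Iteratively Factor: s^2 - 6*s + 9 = (s - 3)*(s - 3)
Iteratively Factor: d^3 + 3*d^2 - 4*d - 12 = (d + 3)*(d^2 - 4) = (d + 2)*(d + 3)*(d - 2)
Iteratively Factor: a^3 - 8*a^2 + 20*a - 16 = (a - 2)*(a^2 - 6*a + 8) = (a - 4)*(a - 2)*(a - 2)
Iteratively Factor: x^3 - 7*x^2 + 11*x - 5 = (x - 1)*(x^2 - 6*x + 5) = (x - 5)*(x - 1)*(x - 1)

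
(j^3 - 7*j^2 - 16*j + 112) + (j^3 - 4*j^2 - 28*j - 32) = 2*j^3 - 11*j^2 - 44*j + 80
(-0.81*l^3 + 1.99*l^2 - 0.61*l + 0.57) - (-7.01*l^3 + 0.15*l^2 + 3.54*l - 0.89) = 6.2*l^3 + 1.84*l^2 - 4.15*l + 1.46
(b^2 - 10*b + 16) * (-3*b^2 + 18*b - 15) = -3*b^4 + 48*b^3 - 243*b^2 + 438*b - 240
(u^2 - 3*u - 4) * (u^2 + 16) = u^4 - 3*u^3 + 12*u^2 - 48*u - 64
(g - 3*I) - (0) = g - 3*I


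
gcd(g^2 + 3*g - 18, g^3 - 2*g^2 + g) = 1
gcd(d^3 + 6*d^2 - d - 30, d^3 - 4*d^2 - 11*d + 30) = d^2 + d - 6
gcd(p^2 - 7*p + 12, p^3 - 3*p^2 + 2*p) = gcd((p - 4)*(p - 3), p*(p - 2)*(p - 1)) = 1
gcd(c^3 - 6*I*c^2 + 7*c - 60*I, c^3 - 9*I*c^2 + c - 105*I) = c^2 - 2*I*c + 15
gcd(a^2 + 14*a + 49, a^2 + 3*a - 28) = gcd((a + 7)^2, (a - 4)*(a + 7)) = a + 7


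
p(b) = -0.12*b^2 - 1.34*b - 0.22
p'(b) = -0.24*b - 1.34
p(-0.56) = 0.49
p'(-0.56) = -1.21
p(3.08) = -5.49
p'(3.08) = -2.08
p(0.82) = -1.40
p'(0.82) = -1.54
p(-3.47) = 2.98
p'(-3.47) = -0.51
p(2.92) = -5.16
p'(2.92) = -2.04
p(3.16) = -5.65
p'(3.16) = -2.10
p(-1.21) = 1.23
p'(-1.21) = -1.05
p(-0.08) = -0.11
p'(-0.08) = -1.32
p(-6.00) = 3.50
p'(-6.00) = 0.10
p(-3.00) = 2.72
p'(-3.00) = -0.62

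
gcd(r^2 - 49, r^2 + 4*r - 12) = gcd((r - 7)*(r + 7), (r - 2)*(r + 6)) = 1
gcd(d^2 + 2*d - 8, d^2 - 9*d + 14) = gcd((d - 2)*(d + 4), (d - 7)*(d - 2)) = d - 2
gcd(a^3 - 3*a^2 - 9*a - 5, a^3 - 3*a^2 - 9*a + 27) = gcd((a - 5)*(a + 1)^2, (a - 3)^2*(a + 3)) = 1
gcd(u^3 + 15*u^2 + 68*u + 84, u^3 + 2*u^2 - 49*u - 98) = u^2 + 9*u + 14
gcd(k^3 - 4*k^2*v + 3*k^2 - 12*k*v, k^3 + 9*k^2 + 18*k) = k^2 + 3*k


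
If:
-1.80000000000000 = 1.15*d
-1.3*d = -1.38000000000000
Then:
No Solution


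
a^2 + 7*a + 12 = (a + 3)*(a + 4)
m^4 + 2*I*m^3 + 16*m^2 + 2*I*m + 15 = (m - 3*I)*(m - I)*(m + I)*(m + 5*I)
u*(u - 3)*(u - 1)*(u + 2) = u^4 - 2*u^3 - 5*u^2 + 6*u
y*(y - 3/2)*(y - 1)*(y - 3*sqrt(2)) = y^4 - 3*sqrt(2)*y^3 - 5*y^3/2 + 3*y^2/2 + 15*sqrt(2)*y^2/2 - 9*sqrt(2)*y/2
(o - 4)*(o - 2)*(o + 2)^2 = o^4 - 2*o^3 - 12*o^2 + 8*o + 32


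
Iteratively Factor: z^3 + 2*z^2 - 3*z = (z)*(z^2 + 2*z - 3) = z*(z + 3)*(z - 1)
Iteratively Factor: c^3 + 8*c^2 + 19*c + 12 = (c + 3)*(c^2 + 5*c + 4) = (c + 3)*(c + 4)*(c + 1)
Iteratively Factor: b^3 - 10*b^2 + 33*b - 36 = (b - 3)*(b^2 - 7*b + 12) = (b - 4)*(b - 3)*(b - 3)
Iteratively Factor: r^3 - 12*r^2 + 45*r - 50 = (r - 2)*(r^2 - 10*r + 25) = (r - 5)*(r - 2)*(r - 5)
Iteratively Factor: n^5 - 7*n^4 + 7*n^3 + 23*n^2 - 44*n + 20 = (n - 1)*(n^4 - 6*n^3 + n^2 + 24*n - 20) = (n - 2)*(n - 1)*(n^3 - 4*n^2 - 7*n + 10) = (n - 5)*(n - 2)*(n - 1)*(n^2 + n - 2) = (n - 5)*(n - 2)*(n - 1)*(n + 2)*(n - 1)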